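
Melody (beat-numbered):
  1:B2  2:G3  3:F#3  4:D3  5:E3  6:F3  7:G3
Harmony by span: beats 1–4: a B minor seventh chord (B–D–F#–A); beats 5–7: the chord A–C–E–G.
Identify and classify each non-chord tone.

G3 (beat 2) — appoggiatura; F3 (beat 6) — passing tone.

The harmony at that moment is B minor seventh chord (B, D, F#, A); G3 is not a chord tone.
It is approached by leap up from B2 and left by step down to F#3.
Leap in, step out — an appoggiatura.
The harmony at that moment is A minor seventh chord (A, C, E, G); F3 is not a chord tone.
It is approached by step up from E3 and left by step up to G3.
Step in, step out in the same direction — a passing tone.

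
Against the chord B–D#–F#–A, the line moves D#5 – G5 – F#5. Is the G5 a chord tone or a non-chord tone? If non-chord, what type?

The harmony at that moment is B dominant seventh chord (B, D#, F#, A); G5 is not a chord tone.
It is approached by leap up from D#5 and left by step down to F#5.
Leap in, step out — an appoggiatura.

Non-chord tone — an appoggiatura.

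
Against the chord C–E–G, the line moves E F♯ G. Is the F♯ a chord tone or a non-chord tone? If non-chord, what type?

The harmony at that moment is C major triad (C, E, G); F♯ is not a chord tone.
It is approached by step up from E and left by step up to G.
Step in, step out in the same direction — a passing tone.

Non-chord tone — a passing tone.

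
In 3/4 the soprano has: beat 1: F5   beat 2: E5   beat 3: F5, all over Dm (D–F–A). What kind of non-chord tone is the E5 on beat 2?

The harmony at that moment is D minor triad (D, F, A); E5 is not a chord tone.
It is approached by step down from F5 and left by step up to F5.
Step away and step back to the same note — a neighbor tone (lower neighbor).

Lower neighbor tone.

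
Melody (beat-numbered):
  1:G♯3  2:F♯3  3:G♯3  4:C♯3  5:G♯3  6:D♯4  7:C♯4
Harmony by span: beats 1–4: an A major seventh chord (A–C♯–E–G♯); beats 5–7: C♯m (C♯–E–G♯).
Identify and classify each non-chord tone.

F♯3 (beat 2) — neighbor tone; D♯4 (beat 6) — appoggiatura.

The harmony at that moment is A major seventh chord (A, C♯, E, G♯); F♯3 is not a chord tone.
It is approached by step down from G♯3 and left by step up to G♯3.
Step away and step back to the same note — a neighbor tone (lower neighbor).
The harmony at that moment is C♯ minor triad (C♯, E, G♯); D♯4 is not a chord tone.
It is approached by leap up from G♯3 and left by step down to C♯4.
Leap in, step out — an appoggiatura.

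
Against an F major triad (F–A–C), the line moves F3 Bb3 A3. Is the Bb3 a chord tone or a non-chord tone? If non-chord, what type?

Non-chord tone — an appoggiatura.

The harmony at that moment is F major triad (F, A, C); Bb3 is not a chord tone.
It is approached by leap up from F3 and left by step down to A3.
Leap in, step out — an appoggiatura.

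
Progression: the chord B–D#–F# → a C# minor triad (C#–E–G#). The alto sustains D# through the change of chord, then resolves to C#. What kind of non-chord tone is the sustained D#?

D# is a suspension.

The harmony at that moment is C# minor triad (C#, E, G#); D# is not a chord tone.
It is held over (the same pitch as the preceding D#) and left by step down to C#.
Held over from the previous chord and resolving down by step — a suspension.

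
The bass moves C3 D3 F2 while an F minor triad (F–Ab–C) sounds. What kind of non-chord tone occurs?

The harmony at that moment is F minor triad (F, Ab, C); D3 is not a chord tone.
It is approached by step up from C3 and left by leap down to F2.
Step in, leap out — an escape tone.

D3 is an escape tone.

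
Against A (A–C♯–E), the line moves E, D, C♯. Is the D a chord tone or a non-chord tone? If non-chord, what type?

The harmony at that moment is A major triad (A, C♯, E); D is not a chord tone.
It is approached by step down from E and left by step down to C♯.
Step in, step out in the same direction — a passing tone.

Non-chord tone — a passing tone.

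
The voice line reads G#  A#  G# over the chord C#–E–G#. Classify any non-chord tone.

A# is a neighbor tone.

The harmony at that moment is C# minor triad (C#, E, G#); A# is not a chord tone.
It is approached by step up from G# and left by step down to G#.
Step away and step back to the same note — a neighbor tone (upper neighbor).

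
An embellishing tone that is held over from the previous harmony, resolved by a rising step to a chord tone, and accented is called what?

Retardation.

Approach: by preparation — the pitch is first a chord tone, then held (tied or repeated) while the harmony changes under it. Departure: up by step. Metric position: strong.
A prepared dissonance that resolves upward by step — a retardation. (The same figure resolving downward would be a suspension.)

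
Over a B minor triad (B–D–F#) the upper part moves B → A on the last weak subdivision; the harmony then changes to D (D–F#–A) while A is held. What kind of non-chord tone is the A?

The harmony at that moment is B minor triad (B, D, F#); A is not a chord tone.
It is approached by step down from B and then sustained as the same pitch into the next harmony.
Arriving early and becoming a chord tone when the harmony changes — an anticipation.

A is an anticipation.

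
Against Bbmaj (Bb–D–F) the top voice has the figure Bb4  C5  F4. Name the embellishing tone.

C5 is an escape tone.

The harmony at that moment is Bb major triad (Bb, D, F); C5 is not a chord tone.
It is approached by step up from Bb4 and left by leap down to F4.
Step in, leap out — an escape tone.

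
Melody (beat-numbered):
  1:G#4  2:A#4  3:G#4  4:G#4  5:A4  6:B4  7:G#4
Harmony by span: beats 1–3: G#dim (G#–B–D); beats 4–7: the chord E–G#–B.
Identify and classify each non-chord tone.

A#4 (beat 2) — neighbor tone; A4 (beat 5) — passing tone.

The harmony at that moment is G# diminished triad (G#, B, D); A#4 is not a chord tone.
It is approached by step up from G#4 and left by step down to G#4.
Step away and step back to the same note — a neighbor tone (upper neighbor).
The harmony at that moment is E major triad (E, G#, B); A4 is not a chord tone.
It is approached by step up from G#4 and left by step up to B4.
Step in, step out in the same direction — a passing tone.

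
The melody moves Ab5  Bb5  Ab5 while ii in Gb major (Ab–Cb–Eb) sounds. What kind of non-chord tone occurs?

The harmony at that moment is Ab minor triad (Ab, Cb, Eb); Bb5 is not a chord tone.
It is approached by step up from Ab5 and left by step down to Ab5.
Step away and step back to the same note — a neighbor tone (upper neighbor).

Bb5 is a neighbor tone.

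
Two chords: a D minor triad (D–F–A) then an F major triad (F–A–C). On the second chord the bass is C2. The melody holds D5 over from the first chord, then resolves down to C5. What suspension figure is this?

9–8 suspension.

At the second chord the bass is C2. The suspended D5 lies a ninth above the bass; after resolving down by step to C5, the interval above the bass becomes an octave.
Suspension figures are named by those two intervals: 9–8.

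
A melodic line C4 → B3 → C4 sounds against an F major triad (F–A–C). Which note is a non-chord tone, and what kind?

B3 is a neighbor tone.

The harmony at that moment is F major triad (F, A, C); B3 is not a chord tone.
It is approached by step down from C4 and left by step up to C4.
Step away and step back to the same note — a neighbor tone (lower neighbor).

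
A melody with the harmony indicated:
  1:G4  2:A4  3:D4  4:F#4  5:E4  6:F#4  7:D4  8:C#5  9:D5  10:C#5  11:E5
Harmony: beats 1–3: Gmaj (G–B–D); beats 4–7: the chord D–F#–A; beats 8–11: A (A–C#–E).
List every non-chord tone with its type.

A4 (beat 2) — escape tone; E4 (beat 5) — neighbor tone; D5 (beat 9) — neighbor tone.

The harmony at that moment is G major triad (G, B, D); A4 is not a chord tone.
It is approached by step up from G4 and left by leap down to D4.
Step in, leap out — an escape tone.
The harmony at that moment is D major triad (D, F#, A); E4 is not a chord tone.
It is approached by step down from F#4 and left by step up to F#4.
Step away and step back to the same note — a neighbor tone (lower neighbor).
The harmony at that moment is A major triad (A, C#, E); D5 is not a chord tone.
It is approached by step up from C#5 and left by step down to C#5.
Step away and step back to the same note — a neighbor tone (upper neighbor).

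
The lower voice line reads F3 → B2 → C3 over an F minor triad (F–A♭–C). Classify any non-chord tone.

B2 is an appoggiatura.

The harmony at that moment is F minor triad (F, A♭, C); B2 is not a chord tone.
It is approached by leap down from F3 and left by step up to C3.
Leap in, step out — an appoggiatura.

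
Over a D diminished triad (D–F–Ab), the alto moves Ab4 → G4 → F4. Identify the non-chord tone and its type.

G4 is a passing tone.

The harmony at that moment is D diminished triad (D, F, Ab); G4 is not a chord tone.
It is approached by step down from Ab4 and left by step down to F4.
Step in, step out in the same direction — a passing tone.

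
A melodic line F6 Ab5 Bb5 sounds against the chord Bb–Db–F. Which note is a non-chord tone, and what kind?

Ab5 is an appoggiatura.

The harmony at that moment is Bb minor triad (Bb, Db, F); Ab5 is not a chord tone.
It is approached by leap down from F6 and left by step up to Bb5.
Leap in, step out — an appoggiatura.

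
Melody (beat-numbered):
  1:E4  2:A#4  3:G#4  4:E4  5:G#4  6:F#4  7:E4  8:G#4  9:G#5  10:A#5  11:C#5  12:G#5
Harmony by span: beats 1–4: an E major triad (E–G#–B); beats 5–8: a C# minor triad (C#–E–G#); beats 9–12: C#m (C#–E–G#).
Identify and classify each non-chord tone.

A#4 (beat 2) — appoggiatura; F#4 (beat 6) — passing tone; A#5 (beat 10) — escape tone.

The harmony at that moment is E major triad (E, G#, B); A#4 is not a chord tone.
It is approached by leap up from E4 and left by step down to G#4.
Leap in, step out — an appoggiatura.
The harmony at that moment is C# minor triad (C#, E, G#); F#4 is not a chord tone.
It is approached by step down from G#4 and left by step down to E4.
Step in, step out in the same direction — a passing tone.
The harmony at that moment is C# minor triad (C#, E, G#); A#5 is not a chord tone.
It is approached by step up from G#5 and left by leap down to C#5.
Step in, leap out — an escape tone.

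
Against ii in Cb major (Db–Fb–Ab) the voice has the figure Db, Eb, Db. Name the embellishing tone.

The harmony at that moment is Db minor triad (Db, Fb, Ab); Eb is not a chord tone.
It is approached by step up from Db and left by step down to Db.
Step away and step back to the same note — a neighbor tone (upper neighbor).

Eb is a neighbor tone.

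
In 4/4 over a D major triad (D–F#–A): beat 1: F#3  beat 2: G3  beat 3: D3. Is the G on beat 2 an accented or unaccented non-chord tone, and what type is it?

The harmony at that moment is D major triad (D, F#, A); G3 is not a chord tone.
It is approached by step up from F#3 and left by leap down to D3.
Step in, leap out — an escape tone.
It falls on a weak beat, so it is unaccented.

Unaccented escape tone.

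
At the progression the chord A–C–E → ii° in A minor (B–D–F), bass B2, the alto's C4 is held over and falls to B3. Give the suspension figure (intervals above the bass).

At the second chord the bass is B2. The suspended C4 lies a ninth above the bass; after resolving down by step to B3, the interval above the bass becomes an octave.
Suspension figures are named by those two intervals: 9–8.

9–8 suspension.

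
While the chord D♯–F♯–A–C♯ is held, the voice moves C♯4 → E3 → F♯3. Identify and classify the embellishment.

The harmony at that moment is D♯ half-diminished seventh chord (D♯, F♯, A, C♯); E3 is not a chord tone.
It is approached by leap down from C♯4 and left by step up to F♯3.
Leap in, step out — an appoggiatura.

E3 is an appoggiatura.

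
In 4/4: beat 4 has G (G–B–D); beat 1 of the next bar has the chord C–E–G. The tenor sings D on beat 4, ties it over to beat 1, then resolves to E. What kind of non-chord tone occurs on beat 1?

The harmony at that moment is C major triad (C, E, G); D is not a chord tone.
It is held over (the same pitch as the preceding D) and left by step up to E.
Held over from the previous chord and resolving up by step — a retardation.

Retardation.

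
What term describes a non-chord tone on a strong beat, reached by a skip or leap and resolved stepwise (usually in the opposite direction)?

Approach: by leap. Departure: by step. Metric position: strong.
Leap in, step out, in a metrically strong position — an appoggiatura. (It is the mirror image of the escape tone, which steps in and leaps out from a weak position.)

Appoggiatura.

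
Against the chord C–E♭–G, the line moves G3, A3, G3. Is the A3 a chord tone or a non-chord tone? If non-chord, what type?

Non-chord tone — a neighbor tone.

The harmony at that moment is C minor triad (C, E♭, G); A3 is not a chord tone.
It is approached by step up from G3 and left by step down to G3.
Step away and step back to the same note — a neighbor tone (upper neighbor).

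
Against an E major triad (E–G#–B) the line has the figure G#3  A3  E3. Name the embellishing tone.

The harmony at that moment is E major triad (E, G#, B); A3 is not a chord tone.
It is approached by step up from G#3 and left by leap down to E3.
Step in, leap out — an escape tone.

A3 is an escape tone.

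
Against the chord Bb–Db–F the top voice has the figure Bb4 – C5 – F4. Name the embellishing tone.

C5 is an escape tone.

The harmony at that moment is Bb minor triad (Bb, Db, F); C5 is not a chord tone.
It is approached by step up from Bb4 and left by leap down to F4.
Step in, leap out — an escape tone.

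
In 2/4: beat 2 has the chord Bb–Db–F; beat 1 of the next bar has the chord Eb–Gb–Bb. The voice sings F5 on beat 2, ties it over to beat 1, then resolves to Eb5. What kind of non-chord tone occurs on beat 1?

Suspension.

The harmony at that moment is Eb minor triad (Eb, Gb, Bb); F5 is not a chord tone.
It is held over (the same pitch as the preceding F5) and left by step down to Eb5.
Held over from the previous chord and resolving down by step — a suspension.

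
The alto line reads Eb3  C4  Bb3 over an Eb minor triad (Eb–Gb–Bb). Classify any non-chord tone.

C4 is an appoggiatura.

The harmony at that moment is Eb minor triad (Eb, Gb, Bb); C4 is not a chord tone.
It is approached by leap up from Eb3 and left by step down to Bb3.
Leap in, step out — an appoggiatura.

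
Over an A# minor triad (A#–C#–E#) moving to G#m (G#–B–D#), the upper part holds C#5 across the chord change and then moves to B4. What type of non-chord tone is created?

The harmony at that moment is G# minor triad (G#, B, D#); C#5 is not a chord tone.
It is held over (the same pitch as the preceding C#5) and left by step down to B4.
Held over from the previous chord and resolving down by step — a suspension.

C#5 is a suspension.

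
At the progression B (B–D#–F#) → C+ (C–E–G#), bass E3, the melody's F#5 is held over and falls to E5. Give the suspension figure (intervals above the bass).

At the second chord the bass is E3. The suspended F#5 lies a ninth above the bass; after resolving down by step to E5, the interval above the bass becomes an octave.
Suspension figures are named by those two intervals: 9–8.

9–8 suspension.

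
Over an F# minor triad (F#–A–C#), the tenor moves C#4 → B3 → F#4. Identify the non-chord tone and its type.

The harmony at that moment is F# minor triad (F#, A, C#); B3 is not a chord tone.
It is approached by step down from C#4 and left by leap up to F#4.
Step in, leap out — an escape tone.

B3 is an escape tone.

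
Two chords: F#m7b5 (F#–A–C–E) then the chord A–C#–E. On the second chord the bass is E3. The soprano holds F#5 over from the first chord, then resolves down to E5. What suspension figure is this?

At the second chord the bass is E3. The suspended F#5 lies a ninth above the bass; after resolving down by step to E5, the interval above the bass becomes an octave.
Suspension figures are named by those two intervals: 9–8.

9–8 suspension.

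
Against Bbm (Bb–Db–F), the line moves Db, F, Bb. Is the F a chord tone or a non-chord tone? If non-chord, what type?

Chord tone (the fifth of Bb minor triad).

Bb minor triad contains Bb, Db, F; F is the fifth, so it is a chord tone.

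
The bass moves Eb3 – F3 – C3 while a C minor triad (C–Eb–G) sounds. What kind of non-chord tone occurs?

F3 is an escape tone.

The harmony at that moment is C minor triad (C, Eb, G); F3 is not a chord tone.
It is approached by step up from Eb3 and left by leap down to C3.
Step in, leap out — an escape tone.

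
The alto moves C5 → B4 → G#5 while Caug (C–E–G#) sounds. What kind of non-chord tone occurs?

The harmony at that moment is C augmented triad (C, E, G#); B4 is not a chord tone.
It is approached by step down from C5 and left by leap up to G#5.
Step in, leap out — an escape tone.

B4 is an escape tone.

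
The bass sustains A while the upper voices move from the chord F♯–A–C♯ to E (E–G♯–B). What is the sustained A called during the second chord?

Pedal tone (pedal point).

The harmony at that moment is E major triad (E, G♯, B); A is not a chord tone.
It is held over (the same pitch as the preceding A) and then sustained as the same pitch into the next harmony.
Sustained through a change of harmony — a pedal tone.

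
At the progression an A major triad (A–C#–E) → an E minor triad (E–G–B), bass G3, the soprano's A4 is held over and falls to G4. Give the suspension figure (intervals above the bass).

At the second chord the bass is G3. The suspended A4 lies a ninth above the bass; after resolving down by step to G4, the interval above the bass becomes an octave.
Suspension figures are named by those two intervals: 9–8.

9–8 suspension.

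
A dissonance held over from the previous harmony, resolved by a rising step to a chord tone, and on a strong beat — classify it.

Approach: by preparation — the pitch is first a chord tone, then held (tied or repeated) while the harmony changes under it. Departure: up by step. Metric position: strong.
A prepared dissonance that resolves upward by step — a retardation. (The same figure resolving downward would be a suspension.)

Retardation.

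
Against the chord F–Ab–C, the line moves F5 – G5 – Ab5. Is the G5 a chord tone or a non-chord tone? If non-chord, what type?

Non-chord tone — a passing tone.

The harmony at that moment is F minor triad (F, Ab, C); G5 is not a chord tone.
It is approached by step up from F5 and left by step up to Ab5.
Step in, step out in the same direction — a passing tone.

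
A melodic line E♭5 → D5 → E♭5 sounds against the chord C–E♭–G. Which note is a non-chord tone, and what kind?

D5 is a neighbor tone.

The harmony at that moment is C minor triad (C, E♭, G); D5 is not a chord tone.
It is approached by step down from E♭5 and left by step up to E♭5.
Step away and step back to the same note — a neighbor tone (lower neighbor).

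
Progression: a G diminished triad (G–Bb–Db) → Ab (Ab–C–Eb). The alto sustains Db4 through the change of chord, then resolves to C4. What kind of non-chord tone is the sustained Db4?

Db4 is a suspension.

The harmony at that moment is Ab major triad (Ab, C, Eb); Db4 is not a chord tone.
It is held over (the same pitch as the preceding Db4) and left by step down to C4.
Held over from the previous chord and resolving down by step — a suspension.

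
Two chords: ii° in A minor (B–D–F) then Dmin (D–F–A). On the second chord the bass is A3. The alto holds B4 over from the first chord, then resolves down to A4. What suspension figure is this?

At the second chord the bass is A3. The suspended B4 lies a ninth above the bass; after resolving down by step to A4, the interval above the bass becomes an octave.
Suspension figures are named by those two intervals: 9–8.

9–8 suspension.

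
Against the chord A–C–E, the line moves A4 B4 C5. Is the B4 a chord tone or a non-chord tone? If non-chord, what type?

Non-chord tone — a passing tone.

The harmony at that moment is A minor triad (A, C, E); B4 is not a chord tone.
It is approached by step up from A4 and left by step up to C5.
Step in, step out in the same direction — a passing tone.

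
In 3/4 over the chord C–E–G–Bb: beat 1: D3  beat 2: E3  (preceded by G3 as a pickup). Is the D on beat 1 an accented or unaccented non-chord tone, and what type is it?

Accented appoggiatura.

The harmony at that moment is C dominant seventh chord (C, E, G, Bb); D3 is not a chord tone.
It is approached by leap down from G3 and left by step up to E3.
Leap in, step out — an appoggiatura.
It falls on the downbeat, so it is accented.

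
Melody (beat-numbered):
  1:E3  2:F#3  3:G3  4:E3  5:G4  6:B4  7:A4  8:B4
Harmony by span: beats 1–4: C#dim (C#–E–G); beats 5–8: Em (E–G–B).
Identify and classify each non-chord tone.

The harmony at that moment is C# diminished triad (C#, E, G); F#3 is not a chord tone.
It is approached by step up from E3 and left by step up to G3.
Step in, step out in the same direction — a passing tone.
The harmony at that moment is E minor triad (E, G, B); A4 is not a chord tone.
It is approached by step down from B4 and left by step up to B4.
Step away and step back to the same note — a neighbor tone (lower neighbor).

F#3 (beat 2) — passing tone; A4 (beat 7) — neighbor tone.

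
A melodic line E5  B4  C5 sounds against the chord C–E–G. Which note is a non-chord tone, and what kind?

B4 is an appoggiatura.

The harmony at that moment is C major triad (C, E, G); B4 is not a chord tone.
It is approached by leap down from E5 and left by step up to C5.
Leap in, step out — an appoggiatura.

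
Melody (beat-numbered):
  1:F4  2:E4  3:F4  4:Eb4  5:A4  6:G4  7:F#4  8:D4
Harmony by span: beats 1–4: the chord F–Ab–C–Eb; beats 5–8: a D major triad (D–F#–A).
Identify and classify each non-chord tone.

The harmony at that moment is F minor seventh chord (F, Ab, C, Eb); E4 is not a chord tone.
It is approached by step down from F4 and left by step up to F4.
Step away and step back to the same note — a neighbor tone (lower neighbor).
The harmony at that moment is D major triad (D, F#, A); G4 is not a chord tone.
It is approached by step down from A4 and left by step down to F#4.
Step in, step out in the same direction — a passing tone.

E4 (beat 2) — neighbor tone; G4 (beat 6) — passing tone.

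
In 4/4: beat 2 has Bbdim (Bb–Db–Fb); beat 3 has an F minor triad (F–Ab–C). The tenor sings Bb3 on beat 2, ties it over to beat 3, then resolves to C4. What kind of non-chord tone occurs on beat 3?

The harmony at that moment is F minor triad (F, Ab, C); Bb3 is not a chord tone.
It is held over (the same pitch as the preceding Bb3) and left by step up to C4.
Held over from the previous chord and resolving up by step — a retardation.

Retardation.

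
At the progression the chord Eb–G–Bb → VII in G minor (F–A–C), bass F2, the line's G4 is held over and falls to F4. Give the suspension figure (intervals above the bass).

9–8 suspension.

At the second chord the bass is F2. The suspended G4 lies a ninth above the bass; after resolving down by step to F4, the interval above the bass becomes an octave.
Suspension figures are named by those two intervals: 9–8.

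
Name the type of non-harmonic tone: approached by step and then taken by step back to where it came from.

Approach: by step. Departure: by step in the opposite direction, back to the starting pitch.
Stepwise on both sides but reversing to return to the same chord tone — a neighbor tone. (Had it continued onward in the same direction it would be a passing tone instead.)

Neighbor tone.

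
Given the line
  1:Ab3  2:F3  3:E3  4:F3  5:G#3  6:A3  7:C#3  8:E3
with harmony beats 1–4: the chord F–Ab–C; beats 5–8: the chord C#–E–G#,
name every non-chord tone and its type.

E3 (beat 3) — neighbor tone; A3 (beat 6) — escape tone.

The harmony at that moment is F minor triad (F, Ab, C); E3 is not a chord tone.
It is approached by step down from F3 and left by step up to F3.
Step away and step back to the same note — a neighbor tone (lower neighbor).
The harmony at that moment is C# minor triad (C#, E, G#); A3 is not a chord tone.
It is approached by step up from G#3 and left by leap down to C#3.
Step in, leap out — an escape tone.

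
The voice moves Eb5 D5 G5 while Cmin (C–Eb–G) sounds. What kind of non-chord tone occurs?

D5 is an escape tone.

The harmony at that moment is C minor triad (C, Eb, G); D5 is not a chord tone.
It is approached by step down from Eb5 and left by leap up to G5.
Step in, leap out — an escape tone.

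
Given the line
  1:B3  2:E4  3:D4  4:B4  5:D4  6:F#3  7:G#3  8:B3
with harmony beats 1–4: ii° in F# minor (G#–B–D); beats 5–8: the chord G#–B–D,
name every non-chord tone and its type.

The harmony at that moment is G# diminished triad (G#, B, D); E4 is not a chord tone.
It is approached by leap up from B3 and left by step down to D4.
Leap in, step out — an appoggiatura.
The harmony at that moment is G# diminished triad (G#, B, D); F#3 is not a chord tone.
It is approached by leap down from D4 and left by step up to G#3.
Leap in, step out — an appoggiatura.

E4 (beat 2) — appoggiatura; F#3 (beat 6) — appoggiatura.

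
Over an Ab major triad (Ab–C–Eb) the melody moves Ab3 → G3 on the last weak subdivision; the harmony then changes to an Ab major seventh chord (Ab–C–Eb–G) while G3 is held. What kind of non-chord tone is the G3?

The harmony at that moment is Ab major triad (Ab, C, Eb); G3 is not a chord tone.
It is approached by step down from Ab3 and then sustained as the same pitch into the next harmony.
Arriving early and becoming a chord tone when the harmony changes — an anticipation.

G3 is an anticipation.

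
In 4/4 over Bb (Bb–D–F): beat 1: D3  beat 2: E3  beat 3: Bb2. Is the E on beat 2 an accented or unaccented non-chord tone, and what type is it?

The harmony at that moment is Bb major triad (Bb, D, F); E3 is not a chord tone.
It is approached by step up from D3 and left by leap down to Bb2.
Step in, leap out — an escape tone.
It falls on a weak beat, so it is unaccented.

Unaccented escape tone.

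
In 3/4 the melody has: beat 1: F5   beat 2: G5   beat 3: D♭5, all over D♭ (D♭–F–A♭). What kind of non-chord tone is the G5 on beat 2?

Escape tone.

The harmony at that moment is D♭ major triad (D♭, F, A♭); G5 is not a chord tone.
It is approached by step up from F5 and left by leap down to D♭5.
Step in, leap out, on a weak beat — an escape tone.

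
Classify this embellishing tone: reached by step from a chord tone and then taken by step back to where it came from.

Approach: by step. Departure: by step in the opposite direction, back to the starting pitch.
Stepwise on both sides but reversing to return to the same chord tone — a neighbor tone. (Had it continued onward in the same direction it would be a passing tone instead.)

Neighbor tone.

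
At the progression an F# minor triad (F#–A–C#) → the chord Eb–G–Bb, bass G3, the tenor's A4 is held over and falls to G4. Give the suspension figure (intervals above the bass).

At the second chord the bass is G3. The suspended A4 lies a ninth above the bass; after resolving down by step to G4, the interval above the bass becomes an octave.
Suspension figures are named by those two intervals: 9–8.

9–8 suspension.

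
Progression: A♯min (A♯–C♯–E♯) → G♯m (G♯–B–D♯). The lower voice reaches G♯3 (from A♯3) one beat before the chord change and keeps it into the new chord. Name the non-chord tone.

G♯3 is an anticipation.

The harmony at that moment is A♯ minor triad (A♯, C♯, E♯); G♯3 is not a chord tone.
It is approached by step down from A♯3 and then sustained as the same pitch into the next harmony.
Arriving early and becoming a chord tone when the harmony changes — an anticipation.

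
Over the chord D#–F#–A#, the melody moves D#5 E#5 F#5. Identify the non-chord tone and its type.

E#5 is a passing tone.

The harmony at that moment is D# minor triad (D#, F#, A#); E#5 is not a chord tone.
It is approached by step up from D#5 and left by step up to F#5.
Step in, step out in the same direction — a passing tone.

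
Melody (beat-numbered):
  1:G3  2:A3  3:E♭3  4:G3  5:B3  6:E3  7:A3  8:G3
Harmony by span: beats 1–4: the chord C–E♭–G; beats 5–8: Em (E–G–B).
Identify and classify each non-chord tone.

A3 (beat 2) — escape tone; A3 (beat 7) — appoggiatura.

The harmony at that moment is C minor triad (C, E♭, G); A3 is not a chord tone.
It is approached by step up from G3 and left by leap down to E♭3.
Step in, leap out — an escape tone.
The harmony at that moment is E minor triad (E, G, B); A3 is not a chord tone.
It is approached by leap up from E3 and left by step down to G3.
Leap in, step out — an appoggiatura.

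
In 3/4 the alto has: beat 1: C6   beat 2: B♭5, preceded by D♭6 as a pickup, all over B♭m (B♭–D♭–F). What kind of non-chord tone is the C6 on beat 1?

Passing tone.

The harmony at that moment is B♭ minor triad (B♭, D♭, F); C6 is not a chord tone.
It is approached by step down from D♭6 and left by step down to B♭5.
Step in, step out in the same direction — a passing tone.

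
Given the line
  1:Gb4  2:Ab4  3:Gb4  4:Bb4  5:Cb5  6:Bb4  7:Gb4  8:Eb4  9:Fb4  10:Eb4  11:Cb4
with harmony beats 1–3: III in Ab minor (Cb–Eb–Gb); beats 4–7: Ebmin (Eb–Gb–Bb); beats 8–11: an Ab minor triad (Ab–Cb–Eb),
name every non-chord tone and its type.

Ab4 (beat 2) — neighbor tone; Cb5 (beat 5) — neighbor tone; Fb4 (beat 9) — neighbor tone.

The harmony at that moment is Cb major triad (Cb, Eb, Gb); Ab4 is not a chord tone.
It is approached by step up from Gb4 and left by step down to Gb4.
Step away and step back to the same note — a neighbor tone (upper neighbor).
The harmony at that moment is Eb minor triad (Eb, Gb, Bb); Cb5 is not a chord tone.
It is approached by step up from Bb4 and left by step down to Bb4.
Step away and step back to the same note — a neighbor tone (upper neighbor).
The harmony at that moment is Ab minor triad (Ab, Cb, Eb); Fb4 is not a chord tone.
It is approached by step up from Eb4 and left by step down to Eb4.
Step away and step back to the same note — a neighbor tone (upper neighbor).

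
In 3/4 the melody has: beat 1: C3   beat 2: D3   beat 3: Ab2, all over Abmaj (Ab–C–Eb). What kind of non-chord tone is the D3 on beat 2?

Escape tone.

The harmony at that moment is Ab major triad (Ab, C, Eb); D3 is not a chord tone.
It is approached by step up from C3 and left by leap down to Ab2.
Step in, leap out, on a weak beat — an escape tone.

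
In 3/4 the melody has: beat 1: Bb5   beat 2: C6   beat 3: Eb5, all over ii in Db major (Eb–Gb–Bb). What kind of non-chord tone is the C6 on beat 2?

The harmony at that moment is Eb minor triad (Eb, Gb, Bb); C6 is not a chord tone.
It is approached by step up from Bb5 and left by leap down to Eb5.
Step in, leap out, on a weak beat — an escape tone.

Escape tone.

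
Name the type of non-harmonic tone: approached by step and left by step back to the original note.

Approach: by step. Departure: by step in the opposite direction, back to the starting pitch.
Stepwise on both sides but reversing to return to the same chord tone — a neighbor tone. (Had it continued onward in the same direction it would be a passing tone instead.)

Neighbor tone.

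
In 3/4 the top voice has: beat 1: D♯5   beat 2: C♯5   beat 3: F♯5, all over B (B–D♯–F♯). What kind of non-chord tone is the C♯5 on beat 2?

Escape tone.

The harmony at that moment is B major triad (B, D♯, F♯); C♯5 is not a chord tone.
It is approached by step down from D♯5 and left by leap up to F♯5.
Step in, leap out, on a weak beat — an escape tone.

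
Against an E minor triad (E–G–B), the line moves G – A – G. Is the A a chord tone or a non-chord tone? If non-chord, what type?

Non-chord tone — a neighbor tone.

The harmony at that moment is E minor triad (E, G, B); A is not a chord tone.
It is approached by step up from G and left by step down to G.
Step away and step back to the same note — a neighbor tone (upper neighbor).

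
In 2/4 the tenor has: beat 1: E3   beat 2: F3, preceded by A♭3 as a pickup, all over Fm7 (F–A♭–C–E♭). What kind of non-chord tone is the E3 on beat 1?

The harmony at that moment is F minor seventh chord (F, A♭, C, E♭); E3 is not a chord tone.
It is approached by leap down from A♭3 and left by step up to F3.
Leap in, step out, metrically accented — an appoggiatura.

Appoggiatura.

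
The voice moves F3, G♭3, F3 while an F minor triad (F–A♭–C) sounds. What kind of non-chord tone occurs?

G♭3 is a neighbor tone.

The harmony at that moment is F minor triad (F, A♭, C); G♭3 is not a chord tone.
It is approached by step up from F3 and left by step down to F3.
Step away and step back to the same note — a neighbor tone (upper neighbor).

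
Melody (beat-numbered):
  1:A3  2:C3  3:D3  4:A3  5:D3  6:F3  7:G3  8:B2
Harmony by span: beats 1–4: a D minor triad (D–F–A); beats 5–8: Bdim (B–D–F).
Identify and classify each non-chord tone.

C3 (beat 2) — appoggiatura; G3 (beat 7) — escape tone.

The harmony at that moment is D minor triad (D, F, A); C3 is not a chord tone.
It is approached by leap down from A3 and left by step up to D3.
Leap in, step out — an appoggiatura.
The harmony at that moment is B diminished triad (B, D, F); G3 is not a chord tone.
It is approached by step up from F3 and left by leap down to B2.
Step in, leap out — an escape tone.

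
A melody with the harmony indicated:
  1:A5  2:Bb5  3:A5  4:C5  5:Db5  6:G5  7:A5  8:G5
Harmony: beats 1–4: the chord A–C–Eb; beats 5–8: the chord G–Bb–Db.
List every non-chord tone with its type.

The harmony at that moment is A diminished triad (A, C, Eb); Bb5 is not a chord tone.
It is approached by step up from A5 and left by step down to A5.
Step away and step back to the same note — a neighbor tone (upper neighbor).
The harmony at that moment is G diminished triad (G, Bb, Db); A5 is not a chord tone.
It is approached by step up from G5 and left by step down to G5.
Step away and step back to the same note — a neighbor tone (upper neighbor).

Bb5 (beat 2) — neighbor tone; A5 (beat 7) — neighbor tone.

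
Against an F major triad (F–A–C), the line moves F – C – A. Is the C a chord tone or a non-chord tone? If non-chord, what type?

F major triad contains F, A, C; C is the fifth, so it is a chord tone.

Chord tone (the fifth of F major triad).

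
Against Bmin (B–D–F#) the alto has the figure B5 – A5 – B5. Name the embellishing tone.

A5 is a neighbor tone.

The harmony at that moment is B minor triad (B, D, F#); A5 is not a chord tone.
It is approached by step down from B5 and left by step up to B5.
Step away and step back to the same note — a neighbor tone (lower neighbor).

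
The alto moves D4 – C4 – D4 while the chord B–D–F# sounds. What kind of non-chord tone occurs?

The harmony at that moment is B minor triad (B, D, F#); C4 is not a chord tone.
It is approached by step down from D4 and left by step up to D4.
Step away and step back to the same note — a neighbor tone (lower neighbor).

C4 is a neighbor tone.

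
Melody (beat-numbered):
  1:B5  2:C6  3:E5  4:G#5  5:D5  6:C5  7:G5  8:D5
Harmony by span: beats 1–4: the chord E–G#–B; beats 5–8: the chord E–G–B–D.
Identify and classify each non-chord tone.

C6 (beat 2) — escape tone; C5 (beat 6) — escape tone.

The harmony at that moment is E major triad (E, G#, B); C6 is not a chord tone.
It is approached by step up from B5 and left by leap down to E5.
Step in, leap out — an escape tone.
The harmony at that moment is E minor seventh chord (E, G, B, D); C5 is not a chord tone.
It is approached by step down from D5 and left by leap up to G5.
Step in, leap out — an escape tone.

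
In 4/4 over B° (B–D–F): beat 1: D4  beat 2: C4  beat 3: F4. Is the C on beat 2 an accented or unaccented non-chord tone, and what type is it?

Unaccented escape tone.

The harmony at that moment is B diminished triad (B, D, F); C4 is not a chord tone.
It is approached by step down from D4 and left by leap up to F4.
Step in, leap out — an escape tone.
It falls on a weak beat, so it is unaccented.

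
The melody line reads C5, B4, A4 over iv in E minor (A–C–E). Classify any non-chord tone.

B4 is a passing tone.

The harmony at that moment is A minor triad (A, C, E); B4 is not a chord tone.
It is approached by step down from C5 and left by step down to A4.
Step in, step out in the same direction — a passing tone.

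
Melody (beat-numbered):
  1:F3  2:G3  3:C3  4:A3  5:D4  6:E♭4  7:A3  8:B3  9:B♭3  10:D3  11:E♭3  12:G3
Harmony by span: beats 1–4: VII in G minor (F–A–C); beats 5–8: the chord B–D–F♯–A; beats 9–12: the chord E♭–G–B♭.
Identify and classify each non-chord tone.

G3 (beat 2) — escape tone; E♭4 (beat 6) — escape tone; D3 (beat 10) — appoggiatura.

The harmony at that moment is F major triad (F, A, C); G3 is not a chord tone.
It is approached by step up from F3 and left by leap down to C3.
Step in, leap out — an escape tone.
The harmony at that moment is B minor seventh chord (B, D, F♯, A); E♭4 is not a chord tone.
It is approached by step up from D4 and left by leap down to A3.
Step in, leap out — an escape tone.
The harmony at that moment is E♭ major triad (E♭, G, B♭); D3 is not a chord tone.
It is approached by leap down from B♭3 and left by step up to E♭3.
Leap in, step out — an appoggiatura.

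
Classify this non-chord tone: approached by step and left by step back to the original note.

Approach: by step. Departure: by step in the opposite direction, back to the starting pitch.
Stepwise on both sides but reversing to return to the same chord tone — a neighbor tone. (Had it continued onward in the same direction it would be a passing tone instead.)

Neighbor tone.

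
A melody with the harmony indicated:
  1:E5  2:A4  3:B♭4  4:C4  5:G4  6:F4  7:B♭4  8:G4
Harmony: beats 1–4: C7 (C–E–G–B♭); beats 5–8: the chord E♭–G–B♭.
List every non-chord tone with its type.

A4 (beat 2) — appoggiatura; F4 (beat 6) — escape tone.

The harmony at that moment is C dominant seventh chord (C, E, G, B♭); A4 is not a chord tone.
It is approached by leap down from E5 and left by step up to B♭4.
Leap in, step out — an appoggiatura.
The harmony at that moment is E♭ major triad (E♭, G, B♭); F4 is not a chord tone.
It is approached by step down from G4 and left by leap up to B♭4.
Step in, leap out — an escape tone.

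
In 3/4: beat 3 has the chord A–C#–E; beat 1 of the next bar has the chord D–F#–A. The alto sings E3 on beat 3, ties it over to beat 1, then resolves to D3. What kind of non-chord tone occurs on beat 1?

The harmony at that moment is D major triad (D, F#, A); E3 is not a chord tone.
It is held over (the same pitch as the preceding E3) and left by step down to D3.
Held over from the previous chord and resolving down by step — a suspension.

Suspension.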